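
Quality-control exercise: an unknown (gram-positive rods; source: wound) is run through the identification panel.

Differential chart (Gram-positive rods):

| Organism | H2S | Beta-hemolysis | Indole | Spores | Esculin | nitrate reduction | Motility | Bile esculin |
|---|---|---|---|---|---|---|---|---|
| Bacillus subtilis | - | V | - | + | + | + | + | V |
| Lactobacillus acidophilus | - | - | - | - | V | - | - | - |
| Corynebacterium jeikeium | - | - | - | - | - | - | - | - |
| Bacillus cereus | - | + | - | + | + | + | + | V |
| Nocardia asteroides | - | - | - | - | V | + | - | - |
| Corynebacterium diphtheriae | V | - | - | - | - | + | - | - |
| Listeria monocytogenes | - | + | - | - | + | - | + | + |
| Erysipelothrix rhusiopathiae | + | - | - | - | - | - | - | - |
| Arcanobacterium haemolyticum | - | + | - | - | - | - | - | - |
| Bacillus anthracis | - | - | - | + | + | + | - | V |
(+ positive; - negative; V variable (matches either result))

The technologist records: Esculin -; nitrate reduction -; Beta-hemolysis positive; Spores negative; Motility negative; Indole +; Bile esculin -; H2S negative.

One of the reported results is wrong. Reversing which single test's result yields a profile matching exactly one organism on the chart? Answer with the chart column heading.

As reported, no row in the chart matches all 8 reactions.
Reversing Motility → still no organism matches.
Reversing H2S → still no organism matches.
Reversing Beta-hemolysis → still no organism matches.
Reversing Indole (to -) → unique match: Arcanobacterium haemolyticum.
Reversing Spores → still no organism matches.
Reversing nitrate reduction → still no organism matches.
Reversing Esculin → still no organism matches.
Reversing Bile esculin → still no organism matches.

Indole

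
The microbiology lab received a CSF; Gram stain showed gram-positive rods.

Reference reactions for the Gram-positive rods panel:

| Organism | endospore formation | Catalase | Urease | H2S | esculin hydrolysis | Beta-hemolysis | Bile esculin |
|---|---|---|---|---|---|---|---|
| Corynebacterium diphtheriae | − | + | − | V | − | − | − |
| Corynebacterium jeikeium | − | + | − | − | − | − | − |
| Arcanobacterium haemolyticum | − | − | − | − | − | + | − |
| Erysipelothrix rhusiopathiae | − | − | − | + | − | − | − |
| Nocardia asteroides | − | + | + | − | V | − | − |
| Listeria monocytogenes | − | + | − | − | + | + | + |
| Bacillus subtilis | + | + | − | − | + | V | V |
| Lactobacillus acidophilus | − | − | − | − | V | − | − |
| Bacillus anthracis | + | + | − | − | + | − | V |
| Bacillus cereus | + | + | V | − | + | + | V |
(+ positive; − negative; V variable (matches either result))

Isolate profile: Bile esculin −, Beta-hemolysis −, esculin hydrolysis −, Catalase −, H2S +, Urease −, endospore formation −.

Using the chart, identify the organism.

Erysipelothrix rhusiopathiae

esculin hydrolysis −: excludes Listeria monocytogenes, Bacillus subtilis, Bacillus anthracis, Bacillus cereus — 6 left.
Beta-hemolysis −: excludes Arcanobacterium haemolyticum — 5 left.
Catalase −: excludes Corynebacterium diphtheriae, Corynebacterium jeikeium, Nocardia asteroides — 2 left.
endospore formation −: all 2 remaining candidates are consistent.
Urease −: all 2 remaining candidates are consistent.
H2S +: excludes Lactobacillus acidophilus — 1 left.
Bile esculin −: the one remaining candidate is consistent.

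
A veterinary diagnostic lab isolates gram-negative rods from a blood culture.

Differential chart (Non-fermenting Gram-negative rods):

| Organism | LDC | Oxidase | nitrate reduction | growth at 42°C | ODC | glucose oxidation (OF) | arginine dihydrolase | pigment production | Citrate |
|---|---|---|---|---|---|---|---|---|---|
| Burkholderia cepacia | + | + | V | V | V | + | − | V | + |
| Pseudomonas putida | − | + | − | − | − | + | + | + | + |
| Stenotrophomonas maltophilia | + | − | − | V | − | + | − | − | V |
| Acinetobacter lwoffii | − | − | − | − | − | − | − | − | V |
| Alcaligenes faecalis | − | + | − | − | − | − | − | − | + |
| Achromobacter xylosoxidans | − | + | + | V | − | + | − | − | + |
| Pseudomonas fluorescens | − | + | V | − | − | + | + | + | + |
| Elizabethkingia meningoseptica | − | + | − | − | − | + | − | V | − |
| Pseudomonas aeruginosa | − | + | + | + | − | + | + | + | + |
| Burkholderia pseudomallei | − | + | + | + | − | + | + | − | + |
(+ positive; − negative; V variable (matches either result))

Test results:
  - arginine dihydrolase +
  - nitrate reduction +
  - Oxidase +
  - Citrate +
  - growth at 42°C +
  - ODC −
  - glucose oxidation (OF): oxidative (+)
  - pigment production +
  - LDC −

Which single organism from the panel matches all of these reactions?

Pseudomonas aeruginosa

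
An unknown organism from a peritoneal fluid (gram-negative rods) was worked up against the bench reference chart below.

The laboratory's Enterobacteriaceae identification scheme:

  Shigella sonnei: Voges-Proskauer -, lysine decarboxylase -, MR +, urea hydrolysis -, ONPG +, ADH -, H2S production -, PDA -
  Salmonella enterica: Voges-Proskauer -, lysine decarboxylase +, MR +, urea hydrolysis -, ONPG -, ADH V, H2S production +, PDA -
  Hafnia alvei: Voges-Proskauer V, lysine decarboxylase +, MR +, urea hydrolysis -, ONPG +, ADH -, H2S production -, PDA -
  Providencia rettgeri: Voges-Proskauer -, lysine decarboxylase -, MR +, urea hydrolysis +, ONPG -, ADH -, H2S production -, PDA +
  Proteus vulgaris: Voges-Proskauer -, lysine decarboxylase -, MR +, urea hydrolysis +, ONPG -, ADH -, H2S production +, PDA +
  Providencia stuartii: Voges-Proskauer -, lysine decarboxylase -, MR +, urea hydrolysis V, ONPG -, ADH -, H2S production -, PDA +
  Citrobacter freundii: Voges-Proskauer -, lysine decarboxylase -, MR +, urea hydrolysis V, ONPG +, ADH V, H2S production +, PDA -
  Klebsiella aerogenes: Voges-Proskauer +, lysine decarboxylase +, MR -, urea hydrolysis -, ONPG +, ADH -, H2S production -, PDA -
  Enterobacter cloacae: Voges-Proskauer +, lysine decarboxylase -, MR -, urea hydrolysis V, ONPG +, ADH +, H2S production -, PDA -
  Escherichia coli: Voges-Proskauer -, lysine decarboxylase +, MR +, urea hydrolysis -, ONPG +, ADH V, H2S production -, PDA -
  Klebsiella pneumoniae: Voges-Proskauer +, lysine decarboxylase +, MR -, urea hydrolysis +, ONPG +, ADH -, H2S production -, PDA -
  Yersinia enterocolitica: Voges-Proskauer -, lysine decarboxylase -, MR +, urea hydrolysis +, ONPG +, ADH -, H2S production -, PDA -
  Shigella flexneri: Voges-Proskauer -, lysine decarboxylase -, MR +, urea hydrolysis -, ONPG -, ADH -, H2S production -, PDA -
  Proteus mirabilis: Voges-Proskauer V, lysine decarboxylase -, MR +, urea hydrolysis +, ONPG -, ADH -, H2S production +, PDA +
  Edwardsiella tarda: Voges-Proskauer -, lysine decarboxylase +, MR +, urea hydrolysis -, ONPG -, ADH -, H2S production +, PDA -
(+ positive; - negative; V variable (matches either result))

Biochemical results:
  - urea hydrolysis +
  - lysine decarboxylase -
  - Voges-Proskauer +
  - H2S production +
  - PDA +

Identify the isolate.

Proteus mirabilis

Voges-Proskauer +: excludes 10 organisms — 5 left.
H2S production +: excludes Hafnia alvei, Klebsiella aerogenes, Enterobacter cloacae, Klebsiella pneumoniae — 1 left.
lysine decarboxylase -: the one remaining candidate is consistent.
PDA +: the one remaining candidate is consistent.
urea hydrolysis +: the one remaining candidate is consistent.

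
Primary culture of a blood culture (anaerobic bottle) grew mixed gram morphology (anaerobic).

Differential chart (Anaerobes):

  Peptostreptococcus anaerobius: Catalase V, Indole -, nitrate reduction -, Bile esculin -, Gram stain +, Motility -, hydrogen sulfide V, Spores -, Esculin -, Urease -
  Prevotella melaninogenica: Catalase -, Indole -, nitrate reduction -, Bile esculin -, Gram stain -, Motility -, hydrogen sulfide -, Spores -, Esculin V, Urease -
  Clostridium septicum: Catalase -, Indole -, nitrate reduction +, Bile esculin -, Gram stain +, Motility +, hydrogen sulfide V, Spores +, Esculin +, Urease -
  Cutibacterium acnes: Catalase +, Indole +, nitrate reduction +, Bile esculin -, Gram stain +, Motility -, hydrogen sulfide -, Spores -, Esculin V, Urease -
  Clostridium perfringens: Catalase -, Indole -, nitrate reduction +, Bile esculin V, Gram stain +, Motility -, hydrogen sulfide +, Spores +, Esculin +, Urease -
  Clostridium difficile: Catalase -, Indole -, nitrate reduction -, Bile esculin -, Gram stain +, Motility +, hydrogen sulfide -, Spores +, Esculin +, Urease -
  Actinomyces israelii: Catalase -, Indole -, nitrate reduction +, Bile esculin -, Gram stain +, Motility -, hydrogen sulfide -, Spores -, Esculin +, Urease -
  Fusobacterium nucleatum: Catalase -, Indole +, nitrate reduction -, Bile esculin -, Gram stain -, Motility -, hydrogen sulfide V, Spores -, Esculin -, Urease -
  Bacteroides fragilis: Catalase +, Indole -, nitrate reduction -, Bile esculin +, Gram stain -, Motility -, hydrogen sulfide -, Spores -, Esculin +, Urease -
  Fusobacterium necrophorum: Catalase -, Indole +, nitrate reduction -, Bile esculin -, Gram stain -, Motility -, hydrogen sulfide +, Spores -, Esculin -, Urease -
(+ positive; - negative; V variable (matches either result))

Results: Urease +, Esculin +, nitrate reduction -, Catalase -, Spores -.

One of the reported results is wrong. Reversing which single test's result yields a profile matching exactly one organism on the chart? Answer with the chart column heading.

Urease

As reported, no row in the chart matches all 5 reactions.
Reversing Spores → still no organism matches.
Reversing Esculin → still no organism matches.
Reversing nitrate reduction → still no organism matches.
Reversing Catalase → still no organism matches.
Reversing Urease (to -) → unique match: Prevotella melaninogenica.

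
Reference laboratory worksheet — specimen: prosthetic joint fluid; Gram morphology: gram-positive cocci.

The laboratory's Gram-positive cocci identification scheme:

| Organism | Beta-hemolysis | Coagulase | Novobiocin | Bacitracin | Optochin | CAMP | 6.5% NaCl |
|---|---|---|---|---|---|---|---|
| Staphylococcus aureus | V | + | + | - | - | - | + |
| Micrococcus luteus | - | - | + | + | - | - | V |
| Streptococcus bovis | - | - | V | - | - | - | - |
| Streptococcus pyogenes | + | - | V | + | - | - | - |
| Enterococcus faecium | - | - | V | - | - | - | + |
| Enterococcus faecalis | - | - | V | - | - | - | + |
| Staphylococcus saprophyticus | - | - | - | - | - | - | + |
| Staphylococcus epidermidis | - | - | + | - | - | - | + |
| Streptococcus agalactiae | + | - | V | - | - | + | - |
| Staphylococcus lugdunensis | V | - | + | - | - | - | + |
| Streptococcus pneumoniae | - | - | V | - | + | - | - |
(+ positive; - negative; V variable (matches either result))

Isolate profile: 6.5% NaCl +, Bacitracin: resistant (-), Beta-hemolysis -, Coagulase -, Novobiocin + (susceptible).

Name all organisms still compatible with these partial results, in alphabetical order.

Coagulase -: excludes Staphylococcus aureus — 10 left.
Bacitracin -: excludes Micrococcus luteus, Streptococcus pyogenes — 8 left.
6.5% NaCl +: excludes Streptococcus bovis, Streptococcus agalactiae, Streptococcus pneumoniae — 5 left.
Beta-hemolysis -: all 5 remaining candidates are consistent.
Novobiocin +: excludes Staphylococcus saprophyticus — 4 left.

Enterococcus faecalis, Enterococcus faecium, Staphylococcus epidermidis, Staphylococcus lugdunensis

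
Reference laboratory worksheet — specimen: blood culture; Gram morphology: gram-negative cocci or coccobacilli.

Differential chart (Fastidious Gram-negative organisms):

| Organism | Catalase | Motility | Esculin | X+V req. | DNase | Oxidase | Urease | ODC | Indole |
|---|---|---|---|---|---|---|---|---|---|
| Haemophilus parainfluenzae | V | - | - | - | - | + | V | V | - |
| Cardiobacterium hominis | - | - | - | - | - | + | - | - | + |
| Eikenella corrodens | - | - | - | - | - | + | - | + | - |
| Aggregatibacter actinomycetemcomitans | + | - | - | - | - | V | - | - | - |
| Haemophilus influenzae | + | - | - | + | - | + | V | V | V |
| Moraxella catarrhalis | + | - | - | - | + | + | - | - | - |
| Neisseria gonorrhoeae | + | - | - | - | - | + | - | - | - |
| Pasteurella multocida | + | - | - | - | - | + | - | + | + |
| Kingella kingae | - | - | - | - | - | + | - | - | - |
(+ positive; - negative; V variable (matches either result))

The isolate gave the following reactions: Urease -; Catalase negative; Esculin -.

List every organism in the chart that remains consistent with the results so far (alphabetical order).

Catalase -: excludes 5 organisms — 4 left.
Urease -: all 4 remaining candidates are consistent.
Esculin -: all 4 remaining candidates are consistent.

Cardiobacterium hominis, Eikenella corrodens, Haemophilus parainfluenzae, Kingella kingae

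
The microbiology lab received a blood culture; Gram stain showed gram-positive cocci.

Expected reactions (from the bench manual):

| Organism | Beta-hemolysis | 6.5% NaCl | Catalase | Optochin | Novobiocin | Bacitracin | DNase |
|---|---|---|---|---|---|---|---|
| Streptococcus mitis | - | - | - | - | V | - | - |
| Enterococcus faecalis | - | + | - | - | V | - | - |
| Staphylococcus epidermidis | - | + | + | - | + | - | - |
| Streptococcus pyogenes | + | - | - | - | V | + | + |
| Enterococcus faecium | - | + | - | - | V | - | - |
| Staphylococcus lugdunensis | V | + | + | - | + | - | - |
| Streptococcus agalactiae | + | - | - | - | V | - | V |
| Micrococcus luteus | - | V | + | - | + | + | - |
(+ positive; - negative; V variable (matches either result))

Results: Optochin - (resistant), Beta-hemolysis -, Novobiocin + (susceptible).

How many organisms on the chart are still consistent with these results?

Beta-hemolysis -: excludes Streptococcus pyogenes, Streptococcus agalactiae — 6 left.
Optochin -: all 6 remaining candidates are consistent.
Novobiocin +: all 6 remaining candidates are consistent.
Still consistent: Enterococcus faecalis, Enterococcus faecium, Micrococcus luteus, Staphylococcus epidermidis, Staphylococcus lugdunensis, Streptococcus mitis.

6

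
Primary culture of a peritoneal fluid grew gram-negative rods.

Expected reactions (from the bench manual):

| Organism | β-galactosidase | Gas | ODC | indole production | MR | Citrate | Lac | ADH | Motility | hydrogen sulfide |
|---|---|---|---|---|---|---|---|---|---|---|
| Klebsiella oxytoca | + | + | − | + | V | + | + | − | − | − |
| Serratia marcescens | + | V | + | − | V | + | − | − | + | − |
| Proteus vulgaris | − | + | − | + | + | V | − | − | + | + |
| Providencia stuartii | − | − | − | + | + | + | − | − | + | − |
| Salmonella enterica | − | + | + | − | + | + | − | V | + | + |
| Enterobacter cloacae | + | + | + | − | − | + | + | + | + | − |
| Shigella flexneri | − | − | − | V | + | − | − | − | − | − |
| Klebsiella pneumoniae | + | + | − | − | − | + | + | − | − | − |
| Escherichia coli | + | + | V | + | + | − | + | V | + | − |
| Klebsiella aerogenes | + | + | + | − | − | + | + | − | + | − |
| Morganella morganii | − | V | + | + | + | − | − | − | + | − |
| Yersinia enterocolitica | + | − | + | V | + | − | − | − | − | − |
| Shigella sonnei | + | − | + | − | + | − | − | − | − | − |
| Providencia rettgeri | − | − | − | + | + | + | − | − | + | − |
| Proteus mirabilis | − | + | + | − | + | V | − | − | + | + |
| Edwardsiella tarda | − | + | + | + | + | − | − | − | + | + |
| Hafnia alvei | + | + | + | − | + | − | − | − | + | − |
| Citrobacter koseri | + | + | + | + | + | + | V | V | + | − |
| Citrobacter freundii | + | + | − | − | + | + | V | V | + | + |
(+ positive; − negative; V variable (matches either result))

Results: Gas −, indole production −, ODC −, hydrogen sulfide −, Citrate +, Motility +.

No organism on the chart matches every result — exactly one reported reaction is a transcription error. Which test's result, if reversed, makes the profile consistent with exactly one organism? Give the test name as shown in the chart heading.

ODC

As reported, no row in the chart matches all 6 reactions.
Reversing hydrogen sulfide → still no organism matches.
Reversing Gas → still no organism matches.
Reversing ODC (to +) → unique match: Serratia marcescens.
Reversing Motility → still no organism matches.
Reversing Citrate → still no organism matches.
Reversing indole production → 2 organisms match (not unique).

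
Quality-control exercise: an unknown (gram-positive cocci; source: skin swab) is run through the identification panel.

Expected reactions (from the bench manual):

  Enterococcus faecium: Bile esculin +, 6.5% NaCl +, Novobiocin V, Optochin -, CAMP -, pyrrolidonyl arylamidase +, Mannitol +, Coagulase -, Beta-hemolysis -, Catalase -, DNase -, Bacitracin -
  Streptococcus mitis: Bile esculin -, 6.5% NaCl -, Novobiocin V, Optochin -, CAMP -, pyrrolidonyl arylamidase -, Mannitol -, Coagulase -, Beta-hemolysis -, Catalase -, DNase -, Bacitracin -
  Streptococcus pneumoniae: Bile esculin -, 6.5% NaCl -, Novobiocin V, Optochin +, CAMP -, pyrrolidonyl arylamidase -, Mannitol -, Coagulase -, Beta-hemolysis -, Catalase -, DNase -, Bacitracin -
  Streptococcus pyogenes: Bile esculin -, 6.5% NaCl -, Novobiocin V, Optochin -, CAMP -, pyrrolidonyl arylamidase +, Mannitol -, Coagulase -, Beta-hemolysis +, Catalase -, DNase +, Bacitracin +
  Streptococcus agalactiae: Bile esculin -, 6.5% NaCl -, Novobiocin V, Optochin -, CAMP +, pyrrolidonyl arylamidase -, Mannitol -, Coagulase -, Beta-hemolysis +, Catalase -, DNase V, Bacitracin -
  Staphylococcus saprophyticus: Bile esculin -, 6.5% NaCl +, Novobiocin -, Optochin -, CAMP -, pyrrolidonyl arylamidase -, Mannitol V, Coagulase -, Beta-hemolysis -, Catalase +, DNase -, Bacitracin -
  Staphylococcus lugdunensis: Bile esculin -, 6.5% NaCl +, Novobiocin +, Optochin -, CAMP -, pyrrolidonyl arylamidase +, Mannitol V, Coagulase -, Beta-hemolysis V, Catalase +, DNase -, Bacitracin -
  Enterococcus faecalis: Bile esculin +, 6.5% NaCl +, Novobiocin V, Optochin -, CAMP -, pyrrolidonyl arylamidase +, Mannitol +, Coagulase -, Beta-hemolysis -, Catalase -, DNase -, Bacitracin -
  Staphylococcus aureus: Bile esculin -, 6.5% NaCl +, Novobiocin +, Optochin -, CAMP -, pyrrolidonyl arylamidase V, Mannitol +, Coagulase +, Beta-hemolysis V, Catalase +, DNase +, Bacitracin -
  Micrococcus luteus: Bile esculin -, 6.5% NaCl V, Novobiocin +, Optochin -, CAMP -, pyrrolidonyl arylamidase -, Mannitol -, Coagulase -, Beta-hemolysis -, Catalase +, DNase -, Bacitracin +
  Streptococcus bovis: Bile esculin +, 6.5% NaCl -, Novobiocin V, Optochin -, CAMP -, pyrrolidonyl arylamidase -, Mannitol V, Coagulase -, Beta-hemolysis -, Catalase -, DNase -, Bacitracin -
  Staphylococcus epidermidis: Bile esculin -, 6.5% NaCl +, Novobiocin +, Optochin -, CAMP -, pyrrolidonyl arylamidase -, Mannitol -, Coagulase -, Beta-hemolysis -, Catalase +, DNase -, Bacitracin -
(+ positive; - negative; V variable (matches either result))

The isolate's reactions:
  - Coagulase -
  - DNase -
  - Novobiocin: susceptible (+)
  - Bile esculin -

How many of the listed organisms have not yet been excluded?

6

Novobiocin +: excludes Staphylococcus saprophyticus — 11 left.
DNase -: excludes Streptococcus pyogenes, Staphylococcus aureus — 9 left.
Coagulase -: all 9 remaining candidates are consistent.
Bile esculin -: excludes Enterococcus faecium, Enterococcus faecalis, Streptococcus bovis — 6 left.
Still consistent: Micrococcus luteus, Staphylococcus epidermidis, Staphylococcus lugdunensis, Streptococcus agalactiae, Streptococcus mitis, Streptococcus pneumoniae.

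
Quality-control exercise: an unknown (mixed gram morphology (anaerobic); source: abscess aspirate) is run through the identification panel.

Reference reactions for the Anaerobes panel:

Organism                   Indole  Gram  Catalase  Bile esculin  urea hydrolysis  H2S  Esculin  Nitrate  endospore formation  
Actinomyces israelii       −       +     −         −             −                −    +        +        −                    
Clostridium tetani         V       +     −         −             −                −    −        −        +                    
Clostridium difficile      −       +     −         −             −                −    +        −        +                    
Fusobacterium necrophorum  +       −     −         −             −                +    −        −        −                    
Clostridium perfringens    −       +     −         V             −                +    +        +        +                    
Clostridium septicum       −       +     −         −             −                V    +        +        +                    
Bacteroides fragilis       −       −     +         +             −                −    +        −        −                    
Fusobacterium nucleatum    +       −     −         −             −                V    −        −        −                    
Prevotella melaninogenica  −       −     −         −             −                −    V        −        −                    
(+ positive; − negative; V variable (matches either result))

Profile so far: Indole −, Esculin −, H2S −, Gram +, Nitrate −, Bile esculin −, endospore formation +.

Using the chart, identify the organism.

Clostridium tetani

Esculin −: excludes 5 organisms — 4 left.
Indole −: excludes Fusobacterium necrophorum, Fusobacterium nucleatum — 2 left.
Gram +: excludes Prevotella melaninogenica — 1 left.
endospore formation +: the one remaining candidate is consistent.
Bile esculin −: the one remaining candidate is consistent.
H2S −: the one remaining candidate is consistent.
Nitrate −: the one remaining candidate is consistent.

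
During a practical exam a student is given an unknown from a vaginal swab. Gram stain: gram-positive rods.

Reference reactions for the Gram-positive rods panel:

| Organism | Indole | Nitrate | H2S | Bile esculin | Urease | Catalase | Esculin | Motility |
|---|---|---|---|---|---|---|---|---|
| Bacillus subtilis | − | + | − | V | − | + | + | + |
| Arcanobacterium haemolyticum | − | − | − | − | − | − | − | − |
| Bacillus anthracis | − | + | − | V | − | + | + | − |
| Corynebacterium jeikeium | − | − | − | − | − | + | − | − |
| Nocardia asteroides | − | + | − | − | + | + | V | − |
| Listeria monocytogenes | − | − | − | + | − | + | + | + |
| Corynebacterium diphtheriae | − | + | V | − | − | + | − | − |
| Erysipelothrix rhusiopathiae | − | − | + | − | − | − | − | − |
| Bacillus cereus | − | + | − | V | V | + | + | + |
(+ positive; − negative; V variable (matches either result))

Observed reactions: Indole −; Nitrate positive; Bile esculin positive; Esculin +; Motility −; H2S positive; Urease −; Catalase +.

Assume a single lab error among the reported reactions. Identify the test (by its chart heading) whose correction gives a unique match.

H2S

As reported, no row in the chart matches all 8 reactions.
Reversing Motility → still no organism matches.
Reversing Indole → still no organism matches.
Reversing H2S (to −) → unique match: Bacillus anthracis.
Reversing Esculin → still no organism matches.
Reversing Bile esculin → still no organism matches.
Reversing Nitrate → still no organism matches.
Reversing Catalase → still no organism matches.
Reversing Urease → still no organism matches.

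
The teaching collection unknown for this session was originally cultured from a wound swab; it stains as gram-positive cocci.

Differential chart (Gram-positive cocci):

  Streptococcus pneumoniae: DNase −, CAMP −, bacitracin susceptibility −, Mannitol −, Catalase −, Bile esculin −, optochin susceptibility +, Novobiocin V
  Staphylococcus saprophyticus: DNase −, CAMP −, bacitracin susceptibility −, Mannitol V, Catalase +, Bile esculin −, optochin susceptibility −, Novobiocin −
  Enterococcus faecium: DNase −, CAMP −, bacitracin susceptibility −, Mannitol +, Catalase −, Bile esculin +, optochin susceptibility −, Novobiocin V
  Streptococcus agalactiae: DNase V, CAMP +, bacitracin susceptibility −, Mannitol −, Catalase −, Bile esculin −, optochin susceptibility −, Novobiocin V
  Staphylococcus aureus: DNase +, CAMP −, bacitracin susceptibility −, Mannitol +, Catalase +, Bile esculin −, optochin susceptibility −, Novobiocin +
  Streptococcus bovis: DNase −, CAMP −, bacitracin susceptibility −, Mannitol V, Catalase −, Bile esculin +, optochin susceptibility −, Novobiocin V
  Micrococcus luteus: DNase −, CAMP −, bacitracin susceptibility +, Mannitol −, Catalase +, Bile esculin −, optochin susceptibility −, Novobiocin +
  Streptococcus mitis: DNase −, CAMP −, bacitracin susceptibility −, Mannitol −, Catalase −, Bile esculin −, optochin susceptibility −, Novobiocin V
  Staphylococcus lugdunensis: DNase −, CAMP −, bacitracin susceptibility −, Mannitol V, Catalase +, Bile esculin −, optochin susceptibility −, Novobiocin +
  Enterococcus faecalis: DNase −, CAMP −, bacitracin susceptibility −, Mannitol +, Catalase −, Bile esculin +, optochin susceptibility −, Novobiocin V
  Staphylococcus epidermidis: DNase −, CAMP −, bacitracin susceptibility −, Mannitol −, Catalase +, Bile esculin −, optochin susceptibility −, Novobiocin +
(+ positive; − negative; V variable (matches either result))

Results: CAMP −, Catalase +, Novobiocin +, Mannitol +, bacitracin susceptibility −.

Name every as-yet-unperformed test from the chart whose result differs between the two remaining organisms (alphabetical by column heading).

Novobiocin +: excludes Staphylococcus saprophyticus — 10 left.
CAMP −: excludes Streptococcus agalactiae — 9 left.
bacitracin susceptibility −: excludes Micrococcus luteus — 8 left.
Mannitol +: excludes Streptococcus pneumoniae, Streptococcus mitis, Staphylococcus epidermidis — 5 left.
Catalase +: excludes Enterococcus faecium, Streptococcus bovis, Enterococcus faecalis — 2 left.
Two candidates remain: Staphylococcus aureus and Staphylococcus lugdunensis.
  DNase: Staphylococcus aureus +, Staphylococcus lugdunensis − — discriminates.
  Bile esculin: − vs − — same for both, does not separate.
  optochin susceptibility: − vs − — same for both, does not separate.

DNase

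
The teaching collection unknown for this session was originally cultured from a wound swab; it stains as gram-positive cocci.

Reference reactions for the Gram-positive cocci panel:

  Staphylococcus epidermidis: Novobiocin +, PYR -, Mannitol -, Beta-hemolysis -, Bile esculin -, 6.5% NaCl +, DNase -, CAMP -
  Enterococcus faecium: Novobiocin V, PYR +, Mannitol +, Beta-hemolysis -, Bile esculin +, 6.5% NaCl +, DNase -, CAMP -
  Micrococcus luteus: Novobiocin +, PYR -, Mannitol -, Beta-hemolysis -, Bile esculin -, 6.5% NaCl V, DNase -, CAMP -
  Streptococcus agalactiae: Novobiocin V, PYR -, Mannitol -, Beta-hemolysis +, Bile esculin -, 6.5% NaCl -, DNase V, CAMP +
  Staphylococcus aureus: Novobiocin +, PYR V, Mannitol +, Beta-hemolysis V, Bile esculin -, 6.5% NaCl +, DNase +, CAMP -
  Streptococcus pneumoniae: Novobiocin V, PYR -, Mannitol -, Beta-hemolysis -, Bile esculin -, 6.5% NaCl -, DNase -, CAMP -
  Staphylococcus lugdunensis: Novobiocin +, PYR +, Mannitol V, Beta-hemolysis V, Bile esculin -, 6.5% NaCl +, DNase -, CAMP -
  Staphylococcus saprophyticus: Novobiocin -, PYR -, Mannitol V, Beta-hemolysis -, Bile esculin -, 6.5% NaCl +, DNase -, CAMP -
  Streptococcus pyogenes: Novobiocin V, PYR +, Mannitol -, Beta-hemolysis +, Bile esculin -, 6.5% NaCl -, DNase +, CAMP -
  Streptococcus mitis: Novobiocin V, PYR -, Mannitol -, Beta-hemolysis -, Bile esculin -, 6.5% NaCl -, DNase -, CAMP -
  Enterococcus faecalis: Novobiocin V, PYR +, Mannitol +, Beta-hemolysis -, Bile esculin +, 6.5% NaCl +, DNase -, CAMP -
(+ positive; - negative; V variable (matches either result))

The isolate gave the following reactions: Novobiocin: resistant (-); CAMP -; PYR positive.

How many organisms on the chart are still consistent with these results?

3

PYR +: excludes 6 organisms — 5 left.
Novobiocin -: excludes Staphylococcus aureus, Staphylococcus lugdunensis — 3 left.
CAMP -: all 3 remaining candidates are consistent.
Still consistent: Enterococcus faecalis, Enterococcus faecium, Streptococcus pyogenes.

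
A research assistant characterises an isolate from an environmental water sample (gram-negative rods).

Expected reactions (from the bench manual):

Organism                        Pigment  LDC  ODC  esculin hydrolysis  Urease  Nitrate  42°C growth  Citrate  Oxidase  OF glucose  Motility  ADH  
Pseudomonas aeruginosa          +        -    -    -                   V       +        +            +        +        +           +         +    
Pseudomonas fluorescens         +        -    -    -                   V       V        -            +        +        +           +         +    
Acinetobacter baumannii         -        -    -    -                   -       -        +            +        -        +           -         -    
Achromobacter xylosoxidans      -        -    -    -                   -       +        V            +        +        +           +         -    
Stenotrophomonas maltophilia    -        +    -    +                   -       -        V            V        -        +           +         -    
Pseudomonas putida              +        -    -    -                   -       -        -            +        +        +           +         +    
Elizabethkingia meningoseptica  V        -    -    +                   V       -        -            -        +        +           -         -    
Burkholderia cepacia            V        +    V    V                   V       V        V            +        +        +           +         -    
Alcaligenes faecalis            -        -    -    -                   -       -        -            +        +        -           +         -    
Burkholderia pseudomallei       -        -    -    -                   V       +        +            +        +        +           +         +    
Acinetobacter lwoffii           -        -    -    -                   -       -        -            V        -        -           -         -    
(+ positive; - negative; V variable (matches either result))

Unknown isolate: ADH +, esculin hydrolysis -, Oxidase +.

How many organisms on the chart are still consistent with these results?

4

ADH +: excludes 7 organisms — 4 left.
esculin hydrolysis -: all 4 remaining candidates are consistent.
Oxidase +: all 4 remaining candidates are consistent.
Still consistent: Burkholderia pseudomallei, Pseudomonas aeruginosa, Pseudomonas fluorescens, Pseudomonas putida.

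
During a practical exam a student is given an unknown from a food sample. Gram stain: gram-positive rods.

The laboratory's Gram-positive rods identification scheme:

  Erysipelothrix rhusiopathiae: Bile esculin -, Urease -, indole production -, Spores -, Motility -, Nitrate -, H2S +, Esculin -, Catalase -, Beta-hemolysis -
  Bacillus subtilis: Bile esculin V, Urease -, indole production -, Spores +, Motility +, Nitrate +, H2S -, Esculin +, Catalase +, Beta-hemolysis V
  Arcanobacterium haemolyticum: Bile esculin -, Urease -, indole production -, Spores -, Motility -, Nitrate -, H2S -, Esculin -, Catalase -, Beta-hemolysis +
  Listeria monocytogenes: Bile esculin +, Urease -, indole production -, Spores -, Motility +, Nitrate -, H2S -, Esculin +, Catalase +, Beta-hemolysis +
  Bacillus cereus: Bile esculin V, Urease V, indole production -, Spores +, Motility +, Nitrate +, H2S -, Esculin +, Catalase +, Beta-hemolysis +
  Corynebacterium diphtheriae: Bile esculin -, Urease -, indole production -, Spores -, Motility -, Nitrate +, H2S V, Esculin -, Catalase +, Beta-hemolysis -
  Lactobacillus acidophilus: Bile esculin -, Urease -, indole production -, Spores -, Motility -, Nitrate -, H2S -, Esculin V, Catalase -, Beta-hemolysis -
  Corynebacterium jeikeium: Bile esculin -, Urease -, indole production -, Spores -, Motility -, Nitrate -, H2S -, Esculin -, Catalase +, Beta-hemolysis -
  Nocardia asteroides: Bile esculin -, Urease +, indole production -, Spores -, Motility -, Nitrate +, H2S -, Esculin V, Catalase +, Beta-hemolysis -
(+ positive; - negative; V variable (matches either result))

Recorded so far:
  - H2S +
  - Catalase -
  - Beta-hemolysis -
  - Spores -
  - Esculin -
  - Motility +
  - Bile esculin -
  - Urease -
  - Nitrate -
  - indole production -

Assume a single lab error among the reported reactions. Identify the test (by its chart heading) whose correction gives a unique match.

As reported, no row in the chart matches all 10 reactions.
Reversing Bile esculin → still no organism matches.
Reversing Beta-hemolysis → still no organism matches.
Reversing Esculin → still no organism matches.
Reversing H2S → still no organism matches.
Reversing Catalase → still no organism matches.
Reversing Motility (to -) → unique match: Erysipelothrix rhusiopathiae.
Reversing Nitrate → still no organism matches.
Reversing Spores → still no organism matches.
Reversing Urease → still no organism matches.
Reversing indole production → still no organism matches.

Motility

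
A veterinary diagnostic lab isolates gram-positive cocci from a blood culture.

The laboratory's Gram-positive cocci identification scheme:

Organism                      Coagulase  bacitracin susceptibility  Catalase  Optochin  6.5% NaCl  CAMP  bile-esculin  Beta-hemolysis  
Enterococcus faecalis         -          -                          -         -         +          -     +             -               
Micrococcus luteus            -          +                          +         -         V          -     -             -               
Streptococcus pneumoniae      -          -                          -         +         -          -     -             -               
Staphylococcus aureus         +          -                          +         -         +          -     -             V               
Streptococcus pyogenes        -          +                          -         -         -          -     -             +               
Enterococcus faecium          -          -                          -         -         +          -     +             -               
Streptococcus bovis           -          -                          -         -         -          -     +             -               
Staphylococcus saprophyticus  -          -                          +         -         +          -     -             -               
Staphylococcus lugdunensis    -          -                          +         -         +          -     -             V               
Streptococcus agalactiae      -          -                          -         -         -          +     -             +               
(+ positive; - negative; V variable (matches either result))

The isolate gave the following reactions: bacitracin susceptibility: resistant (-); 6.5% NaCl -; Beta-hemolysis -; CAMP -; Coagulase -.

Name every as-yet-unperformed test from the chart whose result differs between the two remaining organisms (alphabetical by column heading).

bile-esculin, Optochin

Beta-hemolysis -: excludes Streptococcus pyogenes, Streptococcus agalactiae — 8 left.
Coagulase -: excludes Staphylococcus aureus — 7 left.
CAMP -: all 7 remaining candidates are consistent.
bacitracin susceptibility -: excludes Micrococcus luteus — 6 left.
6.5% NaCl -: excludes Enterococcus faecalis, Enterococcus faecium, Staphylococcus saprophyticus, Staphylococcus lugdunensis — 2 left.
Two candidates remain: Streptococcus bovis and Streptococcus pneumoniae.
  Catalase: - vs - — same for both, does not separate.
  Optochin: Streptococcus bovis -, Streptococcus pneumoniae + — discriminates.
  bile-esculin: Streptococcus bovis +, Streptococcus pneumoniae - — discriminates.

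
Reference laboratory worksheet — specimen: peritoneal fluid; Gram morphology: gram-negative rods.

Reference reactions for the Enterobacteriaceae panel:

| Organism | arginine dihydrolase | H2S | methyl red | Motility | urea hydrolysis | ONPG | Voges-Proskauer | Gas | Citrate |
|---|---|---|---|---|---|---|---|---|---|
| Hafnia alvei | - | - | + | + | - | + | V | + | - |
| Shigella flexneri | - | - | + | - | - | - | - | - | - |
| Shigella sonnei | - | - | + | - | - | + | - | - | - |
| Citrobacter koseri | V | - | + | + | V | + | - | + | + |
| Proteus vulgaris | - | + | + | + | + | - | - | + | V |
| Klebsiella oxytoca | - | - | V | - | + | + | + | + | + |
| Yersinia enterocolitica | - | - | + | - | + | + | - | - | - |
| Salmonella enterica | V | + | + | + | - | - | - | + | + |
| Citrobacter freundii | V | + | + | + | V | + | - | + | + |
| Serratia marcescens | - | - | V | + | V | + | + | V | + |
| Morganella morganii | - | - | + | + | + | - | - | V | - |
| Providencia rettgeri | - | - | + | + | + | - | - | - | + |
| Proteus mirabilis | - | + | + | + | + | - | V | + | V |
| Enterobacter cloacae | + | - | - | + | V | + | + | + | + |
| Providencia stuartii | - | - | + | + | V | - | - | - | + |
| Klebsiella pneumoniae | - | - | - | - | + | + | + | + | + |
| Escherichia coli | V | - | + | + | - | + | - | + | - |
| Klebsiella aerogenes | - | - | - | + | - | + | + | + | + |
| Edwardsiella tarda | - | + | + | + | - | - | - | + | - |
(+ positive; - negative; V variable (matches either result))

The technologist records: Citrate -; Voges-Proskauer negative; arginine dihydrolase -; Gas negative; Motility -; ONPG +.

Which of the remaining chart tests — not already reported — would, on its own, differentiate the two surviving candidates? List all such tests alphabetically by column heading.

urea hydrolysis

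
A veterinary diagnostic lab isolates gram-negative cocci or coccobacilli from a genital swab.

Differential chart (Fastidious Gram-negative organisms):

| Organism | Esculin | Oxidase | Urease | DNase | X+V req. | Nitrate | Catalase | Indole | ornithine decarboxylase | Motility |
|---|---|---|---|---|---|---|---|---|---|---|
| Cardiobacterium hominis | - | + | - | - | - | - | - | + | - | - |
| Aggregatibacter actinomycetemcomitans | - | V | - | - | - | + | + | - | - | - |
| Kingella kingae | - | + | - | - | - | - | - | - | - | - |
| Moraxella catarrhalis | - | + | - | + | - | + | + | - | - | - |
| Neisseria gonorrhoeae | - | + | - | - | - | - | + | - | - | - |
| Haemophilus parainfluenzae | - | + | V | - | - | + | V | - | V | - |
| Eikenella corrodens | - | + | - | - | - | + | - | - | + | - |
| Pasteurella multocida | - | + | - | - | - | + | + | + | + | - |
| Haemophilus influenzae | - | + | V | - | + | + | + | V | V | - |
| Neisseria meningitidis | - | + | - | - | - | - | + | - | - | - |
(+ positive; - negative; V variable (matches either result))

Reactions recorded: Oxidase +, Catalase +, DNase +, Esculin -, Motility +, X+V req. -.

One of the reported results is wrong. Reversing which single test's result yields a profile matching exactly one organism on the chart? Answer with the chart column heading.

Motility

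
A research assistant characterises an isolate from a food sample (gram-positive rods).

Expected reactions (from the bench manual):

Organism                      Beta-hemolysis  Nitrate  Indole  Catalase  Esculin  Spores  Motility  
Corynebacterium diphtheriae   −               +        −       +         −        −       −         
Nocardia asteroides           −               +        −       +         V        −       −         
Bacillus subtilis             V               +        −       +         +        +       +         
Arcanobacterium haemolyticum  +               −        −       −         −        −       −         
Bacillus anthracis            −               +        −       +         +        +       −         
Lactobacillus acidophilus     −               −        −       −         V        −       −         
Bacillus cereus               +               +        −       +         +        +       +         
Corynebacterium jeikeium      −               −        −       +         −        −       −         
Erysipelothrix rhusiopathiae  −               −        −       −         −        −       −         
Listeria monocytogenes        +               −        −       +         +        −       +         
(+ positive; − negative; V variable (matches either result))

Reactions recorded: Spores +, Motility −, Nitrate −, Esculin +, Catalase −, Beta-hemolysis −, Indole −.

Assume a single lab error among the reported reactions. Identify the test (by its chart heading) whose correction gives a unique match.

Spores

As reported, no row in the chart matches all 7 reactions.
Reversing Beta-hemolysis → still no organism matches.
Reversing Esculin → still no organism matches.
Reversing Motility → still no organism matches.
Reversing Indole → still no organism matches.
Reversing Spores (to −) → unique match: Lactobacillus acidophilus.
Reversing Nitrate → still no organism matches.
Reversing Catalase → still no organism matches.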